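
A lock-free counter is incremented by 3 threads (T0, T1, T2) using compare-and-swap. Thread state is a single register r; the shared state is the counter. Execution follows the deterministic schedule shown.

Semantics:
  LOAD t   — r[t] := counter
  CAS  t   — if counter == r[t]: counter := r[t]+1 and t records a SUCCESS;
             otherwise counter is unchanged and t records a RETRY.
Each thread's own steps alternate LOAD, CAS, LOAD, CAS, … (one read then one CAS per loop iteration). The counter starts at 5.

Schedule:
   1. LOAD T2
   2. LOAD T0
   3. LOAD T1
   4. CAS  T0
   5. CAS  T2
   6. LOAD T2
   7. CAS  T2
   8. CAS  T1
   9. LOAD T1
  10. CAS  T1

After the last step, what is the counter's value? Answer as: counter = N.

step 1: T2 LOAD ⇒ load; ctr=5 reg=5
step 2: T0 LOAD ⇒ load; ctr=5 reg=5
step 3: T1 LOAD ⇒ load; ctr=5 reg=5
step 4: T0 CAS ⇒ ok; ctr=6 reg=5
step 5: T2 CAS ⇒ retry; ctr=6 reg=5
step 6: T2 LOAD ⇒ load; ctr=6 reg=6
step 7: T2 CAS ⇒ ok; ctr=7 reg=6
step 8: T1 CAS ⇒ retry; ctr=7 reg=5
step 9: T1 LOAD ⇒ load; ctr=7 reg=7
step 10: T1 CAS ⇒ ok; ctr=8 reg=7

counter = 8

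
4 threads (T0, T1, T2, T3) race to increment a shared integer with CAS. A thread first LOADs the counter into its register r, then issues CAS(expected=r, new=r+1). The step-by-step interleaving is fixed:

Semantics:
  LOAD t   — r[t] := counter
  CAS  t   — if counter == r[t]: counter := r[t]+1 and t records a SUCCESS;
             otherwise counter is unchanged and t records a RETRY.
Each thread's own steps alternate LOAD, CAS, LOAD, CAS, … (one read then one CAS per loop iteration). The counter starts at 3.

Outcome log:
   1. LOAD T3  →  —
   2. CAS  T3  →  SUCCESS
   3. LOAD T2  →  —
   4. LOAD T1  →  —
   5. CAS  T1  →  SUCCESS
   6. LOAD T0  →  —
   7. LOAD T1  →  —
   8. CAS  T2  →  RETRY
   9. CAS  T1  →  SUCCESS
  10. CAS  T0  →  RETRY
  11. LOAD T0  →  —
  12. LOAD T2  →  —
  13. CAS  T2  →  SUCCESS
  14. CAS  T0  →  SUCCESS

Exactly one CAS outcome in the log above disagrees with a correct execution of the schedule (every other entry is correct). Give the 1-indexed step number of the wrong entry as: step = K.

step = 14

Reference trace:
#1 T3 reads 3
#2 T3 CAS(3→4) writes; counter now 4
#3 T2 reads 4
#4 T1 reads 4
#5 T1 CAS(4→5) writes; counter now 5
#6 T0 reads 5
#7 T1 reads 5
#8 T2 CAS(4→5) fails; counter now 5
#9 T1 CAS(5→6) writes; counter now 6
#10 T0 CAS(5→6) fails; counter now 6
#11 T0 reads 6
#12 T2 reads 6
#13 T2 CAS(6→7) writes; counter now 7
#14 T0 CAS(6→7) fails; counter now 7
Log disagrees first at step 14.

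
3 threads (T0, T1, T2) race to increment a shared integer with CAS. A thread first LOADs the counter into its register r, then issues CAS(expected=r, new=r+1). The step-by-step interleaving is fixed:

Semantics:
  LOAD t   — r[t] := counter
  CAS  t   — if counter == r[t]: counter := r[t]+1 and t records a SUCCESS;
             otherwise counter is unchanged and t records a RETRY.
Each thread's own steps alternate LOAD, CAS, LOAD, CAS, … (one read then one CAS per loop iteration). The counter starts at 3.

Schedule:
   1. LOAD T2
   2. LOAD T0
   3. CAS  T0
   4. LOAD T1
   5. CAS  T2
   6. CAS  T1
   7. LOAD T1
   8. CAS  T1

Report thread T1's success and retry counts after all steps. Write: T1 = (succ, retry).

T1 = (2, 0)

#1 T2 reads 3
#2 T0 reads 3
#3 T0 CAS(3→4) writes; counter now 4
#4 T1 reads 4
#5 T2 CAS(3→4) fails; counter now 4
#6 T1 CAS(4→5) writes; counter now 5
#7 T1 reads 5
#8 T1 CAS(5→6) writes; counter now 6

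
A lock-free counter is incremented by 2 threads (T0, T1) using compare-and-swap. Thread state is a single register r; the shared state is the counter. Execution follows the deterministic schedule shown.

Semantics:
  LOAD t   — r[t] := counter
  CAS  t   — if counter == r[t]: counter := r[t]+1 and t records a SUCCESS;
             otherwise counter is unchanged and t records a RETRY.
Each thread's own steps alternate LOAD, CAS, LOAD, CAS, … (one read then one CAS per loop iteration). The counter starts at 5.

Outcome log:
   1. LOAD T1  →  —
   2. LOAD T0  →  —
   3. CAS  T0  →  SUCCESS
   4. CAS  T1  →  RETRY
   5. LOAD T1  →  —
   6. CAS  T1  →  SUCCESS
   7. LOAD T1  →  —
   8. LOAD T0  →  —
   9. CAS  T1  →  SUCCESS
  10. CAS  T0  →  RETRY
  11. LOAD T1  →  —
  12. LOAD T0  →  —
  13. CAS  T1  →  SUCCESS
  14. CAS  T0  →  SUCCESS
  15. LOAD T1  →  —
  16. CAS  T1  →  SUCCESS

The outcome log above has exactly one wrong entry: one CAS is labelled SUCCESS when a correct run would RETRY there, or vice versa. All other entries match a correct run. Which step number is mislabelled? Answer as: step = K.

step = 14

Re-executing:
   1) LOAD T1:  M=5  r_T1=5
   2) LOAD T0:  M=5  r_T0=5
   3) CAS  T0:  M=6  r_T0=5 ✓
   4) CAS  T1:  M=6  r_T1=5 ✗
   5) LOAD T1:  M=6  r_T1=6
   6) CAS  T1:  M=7  r_T1=6 ✓
   7) LOAD T1:  M=7  r_T1=7
   8) LOAD T0:  M=7  r_T0=7
   9) CAS  T1:  M=8  r_T1=7 ✓
  10) CAS  T0:  M=8  r_T0=7 ✗
  11) LOAD T1:  M=8  r_T1=8
  12) LOAD T0:  M=8  r_T0=8
  13) CAS  T1:  M=9  r_T1=8 ✓
  14) CAS  T0:  M=9  r_T0=8 ✗
  15) LOAD T1:  M=9  r_T1=9
  16) CAS  T1:  M=10  r_T1=9 ✓
Flip is step 14.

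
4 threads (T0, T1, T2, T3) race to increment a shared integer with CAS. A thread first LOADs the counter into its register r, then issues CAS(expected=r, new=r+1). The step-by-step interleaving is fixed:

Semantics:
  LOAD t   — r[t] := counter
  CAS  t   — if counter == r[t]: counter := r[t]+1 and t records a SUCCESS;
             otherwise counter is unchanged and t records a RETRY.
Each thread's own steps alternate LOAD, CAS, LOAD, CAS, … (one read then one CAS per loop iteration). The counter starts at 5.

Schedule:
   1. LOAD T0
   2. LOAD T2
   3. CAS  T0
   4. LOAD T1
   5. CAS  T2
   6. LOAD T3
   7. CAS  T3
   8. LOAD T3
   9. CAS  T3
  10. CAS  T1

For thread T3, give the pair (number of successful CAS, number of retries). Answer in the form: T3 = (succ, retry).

T0 LOAD — after: cnt=5, r=5 — load
T2 LOAD — after: cnt=5, r=5 — load
T0 CAS — after: cnt=6, r=5 — ok
T1 LOAD — after: cnt=6, r=6 — load
T2 CAS — after: cnt=6, r=5 — retry
T3 LOAD — after: cnt=6, r=6 — load
T3 CAS — after: cnt=7, r=6 — ok
T3 LOAD — after: cnt=7, r=7 — load
T3 CAS — after: cnt=8, r=7 — ok
T1 CAS — after: cnt=8, r=6 — retry

T3 = (2, 0)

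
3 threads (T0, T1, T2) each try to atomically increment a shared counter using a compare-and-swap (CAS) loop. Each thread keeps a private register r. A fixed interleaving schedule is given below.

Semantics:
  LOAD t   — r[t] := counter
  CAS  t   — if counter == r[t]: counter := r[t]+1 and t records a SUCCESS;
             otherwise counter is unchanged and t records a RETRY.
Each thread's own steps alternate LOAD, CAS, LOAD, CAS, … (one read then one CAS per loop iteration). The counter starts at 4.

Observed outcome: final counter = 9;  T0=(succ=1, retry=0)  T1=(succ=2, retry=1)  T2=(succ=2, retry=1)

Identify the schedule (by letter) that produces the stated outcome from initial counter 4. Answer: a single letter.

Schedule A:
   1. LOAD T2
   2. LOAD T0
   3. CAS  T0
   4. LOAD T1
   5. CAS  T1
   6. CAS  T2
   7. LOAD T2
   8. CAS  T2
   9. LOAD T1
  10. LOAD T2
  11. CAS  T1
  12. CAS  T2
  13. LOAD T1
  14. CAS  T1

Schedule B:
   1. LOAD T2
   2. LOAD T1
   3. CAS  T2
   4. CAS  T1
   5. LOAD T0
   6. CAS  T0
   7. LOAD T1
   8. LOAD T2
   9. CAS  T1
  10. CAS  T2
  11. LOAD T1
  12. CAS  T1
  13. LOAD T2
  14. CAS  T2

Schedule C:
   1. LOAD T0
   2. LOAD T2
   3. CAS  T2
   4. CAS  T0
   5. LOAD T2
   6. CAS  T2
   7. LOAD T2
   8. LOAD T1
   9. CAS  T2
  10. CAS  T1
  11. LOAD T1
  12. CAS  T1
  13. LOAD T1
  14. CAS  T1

Run B:
[1] T2.load  rd  (counter 4, T2.r 4)
[2] T1.load  rd  (counter 4, T1.r 4)
[3] T2.cas  hit  (counter 5, T2.r 4)
[4] T1.cas  miss  (counter 5, T1.r 4)
[5] T0.load  rd  (counter 5, T0.r 5)
[6] T0.cas  hit  (counter 6, T0.r 5)
[7] T1.load  rd  (counter 6, T1.r 6)
[8] T2.load  rd  (counter 6, T2.r 6)
[9] T1.cas  hit  (counter 7, T1.r 6)
[10] T2.cas  miss  (counter 7, T2.r 6)
[11] T1.load  rd  (counter 7, T1.r 7)
[12] T1.cas  hit  (counter 8, T1.r 7)
[13] T2.load  rd  (counter 8, T2.r 8)
[14] T2.cas  hit  (counter 9, T2.r 8)

B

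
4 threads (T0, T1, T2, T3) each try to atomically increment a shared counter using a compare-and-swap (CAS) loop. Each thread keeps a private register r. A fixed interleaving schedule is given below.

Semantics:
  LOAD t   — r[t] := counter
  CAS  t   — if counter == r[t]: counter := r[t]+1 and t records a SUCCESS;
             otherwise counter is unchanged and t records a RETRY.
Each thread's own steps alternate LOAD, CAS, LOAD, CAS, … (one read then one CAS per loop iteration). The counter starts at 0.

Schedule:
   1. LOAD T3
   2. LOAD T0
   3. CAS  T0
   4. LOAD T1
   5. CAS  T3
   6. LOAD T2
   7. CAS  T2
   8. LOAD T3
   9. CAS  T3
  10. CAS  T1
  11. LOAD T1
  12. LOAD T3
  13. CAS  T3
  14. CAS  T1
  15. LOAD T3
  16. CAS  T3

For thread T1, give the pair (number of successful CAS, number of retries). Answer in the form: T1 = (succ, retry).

T1 = (0, 2)

T3 LOAD — after: cnt=0, r=0 — load
T0 LOAD — after: cnt=0, r=0 — load
T0 CAS — after: cnt=1, r=0 — ok
T1 LOAD — after: cnt=1, r=1 — load
T3 CAS — after: cnt=1, r=0 — retry
T2 LOAD — after: cnt=1, r=1 — load
T2 CAS — after: cnt=2, r=1 — ok
T3 LOAD — after: cnt=2, r=2 — load
T3 CAS — after: cnt=3, r=2 — ok
T1 CAS — after: cnt=3, r=1 — retry
T1 LOAD — after: cnt=3, r=3 — load
T3 LOAD — after: cnt=3, r=3 — load
T3 CAS — after: cnt=4, r=3 — ok
T1 CAS — after: cnt=4, r=3 — retry
T3 LOAD — after: cnt=4, r=4 — load
T3 CAS — after: cnt=5, r=4 — ok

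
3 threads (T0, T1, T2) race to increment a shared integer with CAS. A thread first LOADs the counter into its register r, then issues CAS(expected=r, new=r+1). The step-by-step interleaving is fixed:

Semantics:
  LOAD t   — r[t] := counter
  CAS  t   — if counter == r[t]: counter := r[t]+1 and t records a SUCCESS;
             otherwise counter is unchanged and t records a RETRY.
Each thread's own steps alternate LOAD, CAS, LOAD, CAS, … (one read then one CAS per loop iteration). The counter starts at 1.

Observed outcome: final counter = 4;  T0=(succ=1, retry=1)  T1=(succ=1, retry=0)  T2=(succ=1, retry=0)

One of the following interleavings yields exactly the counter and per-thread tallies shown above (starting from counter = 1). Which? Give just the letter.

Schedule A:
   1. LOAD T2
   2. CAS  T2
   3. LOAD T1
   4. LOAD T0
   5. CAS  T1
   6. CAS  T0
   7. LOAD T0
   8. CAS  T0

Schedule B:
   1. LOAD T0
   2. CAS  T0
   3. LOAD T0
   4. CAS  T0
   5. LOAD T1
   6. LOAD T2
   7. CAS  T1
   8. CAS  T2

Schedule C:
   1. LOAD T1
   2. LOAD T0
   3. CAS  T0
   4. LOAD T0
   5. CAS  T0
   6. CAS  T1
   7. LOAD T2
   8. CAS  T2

Tracing schedule A:
T2 LOAD — after: cnt=1, r=1 — load
T2 CAS — after: cnt=2, r=1 — ok
T1 LOAD — after: cnt=2, r=2 — load
T0 LOAD — after: cnt=2, r=2 — load
T1 CAS — after: cnt=3, r=2 — ok
T0 CAS — after: cnt=3, r=2 — retry
T0 LOAD — after: cnt=3, r=3 — load
T0 CAS — after: cnt=4, r=3 — ok

A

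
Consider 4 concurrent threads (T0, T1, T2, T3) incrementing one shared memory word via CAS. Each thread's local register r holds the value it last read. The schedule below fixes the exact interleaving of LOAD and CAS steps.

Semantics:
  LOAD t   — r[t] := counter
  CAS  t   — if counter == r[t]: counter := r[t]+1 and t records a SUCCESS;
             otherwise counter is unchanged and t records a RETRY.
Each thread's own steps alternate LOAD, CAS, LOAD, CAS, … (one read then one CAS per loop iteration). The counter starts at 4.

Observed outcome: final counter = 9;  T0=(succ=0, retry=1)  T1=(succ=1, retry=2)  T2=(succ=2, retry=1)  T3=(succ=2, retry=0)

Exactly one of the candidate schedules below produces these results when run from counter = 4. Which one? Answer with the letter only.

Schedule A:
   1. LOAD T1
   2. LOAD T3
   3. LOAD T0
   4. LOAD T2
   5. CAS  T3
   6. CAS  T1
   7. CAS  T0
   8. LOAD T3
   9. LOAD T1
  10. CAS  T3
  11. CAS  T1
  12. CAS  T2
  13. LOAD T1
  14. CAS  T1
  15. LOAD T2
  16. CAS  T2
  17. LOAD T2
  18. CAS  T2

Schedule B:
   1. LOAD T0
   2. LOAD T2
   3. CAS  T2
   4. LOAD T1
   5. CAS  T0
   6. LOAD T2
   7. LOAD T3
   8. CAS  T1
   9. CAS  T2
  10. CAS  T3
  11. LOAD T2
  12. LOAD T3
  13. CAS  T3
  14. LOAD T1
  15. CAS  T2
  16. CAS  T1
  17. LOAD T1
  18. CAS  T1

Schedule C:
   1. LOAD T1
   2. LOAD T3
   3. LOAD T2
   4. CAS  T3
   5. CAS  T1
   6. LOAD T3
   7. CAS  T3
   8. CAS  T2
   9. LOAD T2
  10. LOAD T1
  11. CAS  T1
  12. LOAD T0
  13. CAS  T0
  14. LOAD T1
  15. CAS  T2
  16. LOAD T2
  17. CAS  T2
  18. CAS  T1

Simulating candidate A:
1. LOAD T1 → mem=4 r[T1]=4 [LOAD]
2. LOAD T3 → mem=4 r[T3]=4 [LOAD]
3. LOAD T0 → mem=4 r[T0]=4 [LOAD]
4. LOAD T2 → mem=4 r[T2]=4 [LOAD]
5. CAS T3 → mem=5 r[T3]=4 [OK]
6. CAS T1 → mem=5 r[T1]=4 [RETRY]
7. CAS T0 → mem=5 r[T0]=4 [RETRY]
8. LOAD T3 → mem=5 r[T3]=5 [LOAD]
9. LOAD T1 → mem=5 r[T1]=5 [LOAD]
10. CAS T3 → mem=6 r[T3]=5 [OK]
11. CAS T1 → mem=6 r[T1]=5 [RETRY]
12. CAS T2 → mem=6 r[T2]=4 [RETRY]
13. LOAD T1 → mem=6 r[T1]=6 [LOAD]
14. CAS T1 → mem=7 r[T1]=6 [OK]
15. LOAD T2 → mem=7 r[T2]=7 [LOAD]
16. CAS T2 → mem=8 r[T2]=7 [OK]
17. LOAD T2 → mem=8 r[T2]=8 [LOAD]
18. CAS T2 → mem=9 r[T2]=8 [OK]

A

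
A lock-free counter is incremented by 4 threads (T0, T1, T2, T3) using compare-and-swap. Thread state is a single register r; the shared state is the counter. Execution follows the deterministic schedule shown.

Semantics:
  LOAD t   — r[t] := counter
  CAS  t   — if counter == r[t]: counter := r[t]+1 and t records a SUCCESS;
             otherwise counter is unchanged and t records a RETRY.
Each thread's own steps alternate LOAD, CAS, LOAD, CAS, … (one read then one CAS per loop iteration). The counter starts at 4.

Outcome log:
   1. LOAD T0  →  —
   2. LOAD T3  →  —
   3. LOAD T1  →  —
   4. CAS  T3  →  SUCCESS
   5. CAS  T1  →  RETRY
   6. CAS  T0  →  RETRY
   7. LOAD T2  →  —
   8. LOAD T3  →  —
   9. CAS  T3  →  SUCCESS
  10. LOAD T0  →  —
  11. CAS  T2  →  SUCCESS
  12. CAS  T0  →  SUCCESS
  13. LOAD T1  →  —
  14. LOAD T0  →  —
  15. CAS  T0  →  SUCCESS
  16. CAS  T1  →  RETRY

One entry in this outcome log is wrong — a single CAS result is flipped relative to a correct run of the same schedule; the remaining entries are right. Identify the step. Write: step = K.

step = 11

Correct run:
#1 T0 reads 4
#2 T3 reads 4
#3 T1 reads 4
#4 T3 CAS(4→5) writes; counter now 5
#5 T1 CAS(4→5) fails; counter now 5
#6 T0 CAS(4→5) fails; counter now 5
#7 T2 reads 5
#8 T3 reads 5
#9 T3 CAS(5→6) writes; counter now 6
#10 T0 reads 6
#11 T2 CAS(5→6) fails; counter now 6
#12 T0 CAS(6→7) writes; counter now 7
#13 T1 reads 7
#14 T0 reads 7
#15 T0 CAS(7→8) writes; counter now 8
#16 T1 CAS(7→8) fails; counter now 8
Mismatch at 11.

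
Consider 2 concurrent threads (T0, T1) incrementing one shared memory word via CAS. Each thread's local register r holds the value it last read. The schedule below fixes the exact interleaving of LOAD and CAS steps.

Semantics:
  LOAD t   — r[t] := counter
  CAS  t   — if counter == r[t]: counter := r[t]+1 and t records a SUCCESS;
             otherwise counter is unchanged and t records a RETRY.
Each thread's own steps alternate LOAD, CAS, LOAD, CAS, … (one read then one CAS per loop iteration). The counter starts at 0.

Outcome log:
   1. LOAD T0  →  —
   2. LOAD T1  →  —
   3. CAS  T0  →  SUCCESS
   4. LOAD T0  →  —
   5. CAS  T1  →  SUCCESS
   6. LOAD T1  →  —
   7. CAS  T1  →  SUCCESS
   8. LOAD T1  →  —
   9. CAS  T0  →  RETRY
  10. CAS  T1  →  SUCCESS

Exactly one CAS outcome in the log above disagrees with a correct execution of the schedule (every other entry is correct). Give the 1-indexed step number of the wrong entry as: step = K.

Reference trace:
1. LOAD T0 → mem=0 r[T0]=0 [LOAD]
2. LOAD T1 → mem=0 r[T1]=0 [LOAD]
3. CAS T0 → mem=1 r[T0]=0 [OK]
4. LOAD T0 → mem=1 r[T0]=1 [LOAD]
5. CAS T1 → mem=1 r[T1]=0 [RETRY]
6. LOAD T1 → mem=1 r[T1]=1 [LOAD]
7. CAS T1 → mem=2 r[T1]=1 [OK]
8. LOAD T1 → mem=2 r[T1]=2 [LOAD]
9. CAS T0 → mem=2 r[T0]=1 [RETRY]
10. CAS T1 → mem=3 r[T1]=2 [OK]
Log disagrees first at step 5.

step = 5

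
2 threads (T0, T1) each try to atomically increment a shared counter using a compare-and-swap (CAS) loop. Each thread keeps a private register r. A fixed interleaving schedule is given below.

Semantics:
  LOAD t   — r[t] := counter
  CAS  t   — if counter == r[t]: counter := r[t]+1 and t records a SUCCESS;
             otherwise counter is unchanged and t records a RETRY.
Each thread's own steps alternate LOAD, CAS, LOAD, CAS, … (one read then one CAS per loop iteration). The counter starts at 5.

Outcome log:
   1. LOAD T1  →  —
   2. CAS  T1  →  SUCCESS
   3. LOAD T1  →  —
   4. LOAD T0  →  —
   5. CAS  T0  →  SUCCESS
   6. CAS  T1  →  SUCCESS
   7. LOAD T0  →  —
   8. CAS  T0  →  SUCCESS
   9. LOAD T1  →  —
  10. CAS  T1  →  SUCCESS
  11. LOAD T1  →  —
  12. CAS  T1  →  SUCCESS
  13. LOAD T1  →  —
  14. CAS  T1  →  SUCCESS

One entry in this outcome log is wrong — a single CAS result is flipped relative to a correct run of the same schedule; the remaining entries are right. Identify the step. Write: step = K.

Correct run:
1. LOAD T1 → mem=5 r[T1]=5 [LOAD]
2. CAS T1 → mem=6 r[T1]=5 [OK]
3. LOAD T1 → mem=6 r[T1]=6 [LOAD]
4. LOAD T0 → mem=6 r[T0]=6 [LOAD]
5. CAS T0 → mem=7 r[T0]=6 [OK]
6. CAS T1 → mem=7 r[T1]=6 [RETRY]
7. LOAD T0 → mem=7 r[T0]=7 [LOAD]
8. CAS T0 → mem=8 r[T0]=7 [OK]
9. LOAD T1 → mem=8 r[T1]=8 [LOAD]
10. CAS T1 → mem=9 r[T1]=8 [OK]
11. LOAD T1 → mem=9 r[T1]=9 [LOAD]
12. CAS T1 → mem=10 r[T1]=9 [OK]
13. LOAD T1 → mem=10 r[T1]=10 [LOAD]
14. CAS T1 → mem=11 r[T1]=10 [OK]
Log disagrees first at step 6.

step = 6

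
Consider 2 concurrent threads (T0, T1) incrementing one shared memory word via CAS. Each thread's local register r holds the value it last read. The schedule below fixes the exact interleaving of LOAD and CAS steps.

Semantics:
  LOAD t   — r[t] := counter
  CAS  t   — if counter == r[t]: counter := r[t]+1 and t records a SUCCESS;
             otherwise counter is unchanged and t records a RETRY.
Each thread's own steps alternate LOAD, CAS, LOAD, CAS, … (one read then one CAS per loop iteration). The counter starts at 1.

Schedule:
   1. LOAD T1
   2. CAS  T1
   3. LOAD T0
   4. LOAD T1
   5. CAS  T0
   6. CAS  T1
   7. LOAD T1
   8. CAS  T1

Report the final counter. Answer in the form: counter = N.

T1 LOAD — after: cnt=1, r=1 — load
T1 CAS — after: cnt=2, r=1 — ok
T0 LOAD — after: cnt=2, r=2 — load
T1 LOAD — after: cnt=2, r=2 — load
T0 CAS — after: cnt=3, r=2 — ok
T1 CAS — after: cnt=3, r=2 — retry
T1 LOAD — after: cnt=3, r=3 — load
T1 CAS — after: cnt=4, r=3 — ok

counter = 4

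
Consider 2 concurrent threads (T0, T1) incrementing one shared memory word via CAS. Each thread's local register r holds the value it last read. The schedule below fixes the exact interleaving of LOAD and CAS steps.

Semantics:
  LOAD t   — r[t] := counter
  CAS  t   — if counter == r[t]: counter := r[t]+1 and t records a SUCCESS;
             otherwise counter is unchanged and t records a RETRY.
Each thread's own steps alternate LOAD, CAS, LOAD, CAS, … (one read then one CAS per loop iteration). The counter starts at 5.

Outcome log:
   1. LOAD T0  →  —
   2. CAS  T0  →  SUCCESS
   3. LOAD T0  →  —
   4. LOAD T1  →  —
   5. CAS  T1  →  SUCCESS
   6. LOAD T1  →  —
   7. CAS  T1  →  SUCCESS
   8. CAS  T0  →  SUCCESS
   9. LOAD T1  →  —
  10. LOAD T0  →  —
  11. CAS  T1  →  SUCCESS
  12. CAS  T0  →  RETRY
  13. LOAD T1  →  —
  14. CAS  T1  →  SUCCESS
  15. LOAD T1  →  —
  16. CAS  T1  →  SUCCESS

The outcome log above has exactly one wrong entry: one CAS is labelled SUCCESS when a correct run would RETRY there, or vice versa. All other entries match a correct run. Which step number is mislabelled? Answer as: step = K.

Reference trace:
1. LOAD T0 → mem=5 r[T0]=5 [LOAD]
2. CAS T0 → mem=6 r[T0]=5 [OK]
3. LOAD T0 → mem=6 r[T0]=6 [LOAD]
4. LOAD T1 → mem=6 r[T1]=6 [LOAD]
5. CAS T1 → mem=7 r[T1]=6 [OK]
6. LOAD T1 → mem=7 r[T1]=7 [LOAD]
7. CAS T1 → mem=8 r[T1]=7 [OK]
8. CAS T0 → mem=8 r[T0]=6 [RETRY]
9. LOAD T1 → mem=8 r[T1]=8 [LOAD]
10. LOAD T0 → mem=8 r[T0]=8 [LOAD]
11. CAS T1 → mem=9 r[T1]=8 [OK]
12. CAS T0 → mem=9 r[T0]=8 [RETRY]
13. LOAD T1 → mem=9 r[T1]=9 [LOAD]
14. CAS T1 → mem=10 r[T1]=9 [OK]
15. LOAD T1 → mem=10 r[T1]=10 [LOAD]
16. CAS T1 → mem=11 r[T1]=10 [OK]
Mismatch at 8.

step = 8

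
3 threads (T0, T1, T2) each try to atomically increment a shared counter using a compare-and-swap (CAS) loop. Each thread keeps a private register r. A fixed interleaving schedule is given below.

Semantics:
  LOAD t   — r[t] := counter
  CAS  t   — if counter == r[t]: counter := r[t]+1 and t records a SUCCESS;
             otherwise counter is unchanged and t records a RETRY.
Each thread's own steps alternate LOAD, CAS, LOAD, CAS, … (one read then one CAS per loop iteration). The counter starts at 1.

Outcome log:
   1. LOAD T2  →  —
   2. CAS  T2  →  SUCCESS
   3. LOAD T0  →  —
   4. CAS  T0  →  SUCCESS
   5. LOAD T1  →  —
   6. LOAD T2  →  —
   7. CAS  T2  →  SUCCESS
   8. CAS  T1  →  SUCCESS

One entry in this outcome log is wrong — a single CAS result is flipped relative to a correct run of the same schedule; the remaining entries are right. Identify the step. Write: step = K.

Correct run:
1. LOAD T2 → mem=1 r[T2]=1 [LOAD]
2. CAS T2 → mem=2 r[T2]=1 [OK]
3. LOAD T0 → mem=2 r[T0]=2 [LOAD]
4. CAS T0 → mem=3 r[T0]=2 [OK]
5. LOAD T1 → mem=3 r[T1]=3 [LOAD]
6. LOAD T2 → mem=3 r[T2]=3 [LOAD]
7. CAS T2 → mem=4 r[T2]=3 [OK]
8. CAS T1 → mem=4 r[T1]=3 [RETRY]
Log disagrees first at step 8.

step = 8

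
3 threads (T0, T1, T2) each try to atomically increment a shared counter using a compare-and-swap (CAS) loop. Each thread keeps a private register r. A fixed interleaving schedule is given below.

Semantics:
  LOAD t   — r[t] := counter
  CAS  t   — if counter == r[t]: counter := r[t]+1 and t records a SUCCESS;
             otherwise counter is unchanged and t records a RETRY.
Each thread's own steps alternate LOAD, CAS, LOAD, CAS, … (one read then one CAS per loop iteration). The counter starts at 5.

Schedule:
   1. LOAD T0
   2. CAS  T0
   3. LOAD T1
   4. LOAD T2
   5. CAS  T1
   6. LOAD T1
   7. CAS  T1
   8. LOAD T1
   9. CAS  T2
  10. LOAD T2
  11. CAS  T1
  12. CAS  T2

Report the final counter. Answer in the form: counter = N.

counter = 9

1. LOAD T0 → mem=5 r[T0]=5 [LOAD]
2. CAS T0 → mem=6 r[T0]=5 [OK]
3. LOAD T1 → mem=6 r[T1]=6 [LOAD]
4. LOAD T2 → mem=6 r[T2]=6 [LOAD]
5. CAS T1 → mem=7 r[T1]=6 [OK]
6. LOAD T1 → mem=7 r[T1]=7 [LOAD]
7. CAS T1 → mem=8 r[T1]=7 [OK]
8. LOAD T1 → mem=8 r[T1]=8 [LOAD]
9. CAS T2 → mem=8 r[T2]=6 [RETRY]
10. LOAD T2 → mem=8 r[T2]=8 [LOAD]
11. CAS T1 → mem=9 r[T1]=8 [OK]
12. CAS T2 → mem=9 r[T2]=8 [RETRY]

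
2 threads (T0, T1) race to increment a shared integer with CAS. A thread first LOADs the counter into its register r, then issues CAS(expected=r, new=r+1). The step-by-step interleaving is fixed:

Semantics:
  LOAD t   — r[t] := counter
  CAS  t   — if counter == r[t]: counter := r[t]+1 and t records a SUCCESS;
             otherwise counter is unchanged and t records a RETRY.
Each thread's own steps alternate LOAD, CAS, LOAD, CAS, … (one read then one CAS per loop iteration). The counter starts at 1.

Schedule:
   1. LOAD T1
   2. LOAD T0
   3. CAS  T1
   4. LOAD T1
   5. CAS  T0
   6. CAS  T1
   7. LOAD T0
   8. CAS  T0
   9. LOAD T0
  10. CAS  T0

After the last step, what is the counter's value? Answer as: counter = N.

counter = 5

#1 T1 reads 1
#2 T0 reads 1
#3 T1 CAS(1→2) writes; counter now 2
#4 T1 reads 2
#5 T0 CAS(1→2) fails; counter now 2
#6 T1 CAS(2→3) writes; counter now 3
#7 T0 reads 3
#8 T0 CAS(3→4) writes; counter now 4
#9 T0 reads 4
#10 T0 CAS(4→5) writes; counter now 5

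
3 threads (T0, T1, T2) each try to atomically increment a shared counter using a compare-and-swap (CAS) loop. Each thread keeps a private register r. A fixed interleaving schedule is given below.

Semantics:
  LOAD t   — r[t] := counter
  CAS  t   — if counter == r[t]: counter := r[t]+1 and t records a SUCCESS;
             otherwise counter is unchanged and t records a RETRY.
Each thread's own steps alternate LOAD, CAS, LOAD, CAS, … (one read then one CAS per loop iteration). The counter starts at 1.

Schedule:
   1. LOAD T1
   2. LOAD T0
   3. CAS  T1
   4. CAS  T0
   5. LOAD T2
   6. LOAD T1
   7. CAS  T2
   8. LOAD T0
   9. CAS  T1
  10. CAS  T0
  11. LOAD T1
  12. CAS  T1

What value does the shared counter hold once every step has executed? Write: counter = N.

[1] T1.load  rd  (counter 1, T1.r 1)
[2] T0.load  rd  (counter 1, T0.r 1)
[3] T1.cas  hit  (counter 2, T1.r 1)
[4] T0.cas  miss  (counter 2, T0.r 1)
[5] T2.load  rd  (counter 2, T2.r 2)
[6] T1.load  rd  (counter 2, T1.r 2)
[7] T2.cas  hit  (counter 3, T2.r 2)
[8] T0.load  rd  (counter 3, T0.r 3)
[9] T1.cas  miss  (counter 3, T1.r 2)
[10] T0.cas  hit  (counter 4, T0.r 3)
[11] T1.load  rd  (counter 4, T1.r 4)
[12] T1.cas  hit  (counter 5, T1.r 4)

counter = 5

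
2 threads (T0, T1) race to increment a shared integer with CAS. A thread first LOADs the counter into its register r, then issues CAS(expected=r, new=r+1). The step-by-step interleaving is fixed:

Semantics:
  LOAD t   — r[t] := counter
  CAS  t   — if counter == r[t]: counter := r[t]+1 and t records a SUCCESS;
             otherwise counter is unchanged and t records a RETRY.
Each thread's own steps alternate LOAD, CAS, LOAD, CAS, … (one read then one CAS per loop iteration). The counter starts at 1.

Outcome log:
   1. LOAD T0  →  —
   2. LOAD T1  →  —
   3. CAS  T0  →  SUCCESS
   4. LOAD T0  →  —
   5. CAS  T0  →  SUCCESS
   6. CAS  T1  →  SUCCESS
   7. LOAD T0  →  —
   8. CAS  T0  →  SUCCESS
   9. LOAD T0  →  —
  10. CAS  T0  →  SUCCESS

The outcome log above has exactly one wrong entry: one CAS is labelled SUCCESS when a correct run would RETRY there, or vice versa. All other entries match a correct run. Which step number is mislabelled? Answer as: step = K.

Reference trace:
[1] T0.load  rd  (counter 1, T0.r 1)
[2] T1.load  rd  (counter 1, T1.r 1)
[3] T0.cas  hit  (counter 2, T0.r 1)
[4] T0.load  rd  (counter 2, T0.r 2)
[5] T0.cas  hit  (counter 3, T0.r 2)
[6] T1.cas  miss  (counter 3, T1.r 1)
[7] T0.load  rd  (counter 3, T0.r 3)
[8] T0.cas  hit  (counter 4, T0.r 3)
[9] T0.load  rd  (counter 4, T0.r 4)
[10] T0.cas  hit  (counter 5, T0.r 4)
Flip is step 6.

step = 6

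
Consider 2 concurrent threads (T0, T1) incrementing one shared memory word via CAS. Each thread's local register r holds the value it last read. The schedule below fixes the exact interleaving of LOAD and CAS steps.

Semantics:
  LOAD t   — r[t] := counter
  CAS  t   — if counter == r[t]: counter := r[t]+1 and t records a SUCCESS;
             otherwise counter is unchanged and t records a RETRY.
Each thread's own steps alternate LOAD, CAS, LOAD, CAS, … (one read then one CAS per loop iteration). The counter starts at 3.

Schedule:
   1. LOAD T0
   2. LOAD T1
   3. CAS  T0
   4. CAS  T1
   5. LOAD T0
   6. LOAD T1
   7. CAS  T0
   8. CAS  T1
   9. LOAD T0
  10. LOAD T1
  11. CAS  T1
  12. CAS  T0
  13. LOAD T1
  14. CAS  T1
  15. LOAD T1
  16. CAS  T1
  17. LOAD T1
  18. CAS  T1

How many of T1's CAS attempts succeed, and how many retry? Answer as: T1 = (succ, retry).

T1 = (4, 2)

1. LOAD T0 → mem=3 r[T0]=3 [LOAD]
2. LOAD T1 → mem=3 r[T1]=3 [LOAD]
3. CAS T0 → mem=4 r[T0]=3 [OK]
4. CAS T1 → mem=4 r[T1]=3 [RETRY]
5. LOAD T0 → mem=4 r[T0]=4 [LOAD]
6. LOAD T1 → mem=4 r[T1]=4 [LOAD]
7. CAS T0 → mem=5 r[T0]=4 [OK]
8. CAS T1 → mem=5 r[T1]=4 [RETRY]
9. LOAD T0 → mem=5 r[T0]=5 [LOAD]
10. LOAD T1 → mem=5 r[T1]=5 [LOAD]
11. CAS T1 → mem=6 r[T1]=5 [OK]
12. CAS T0 → mem=6 r[T0]=5 [RETRY]
13. LOAD T1 → mem=6 r[T1]=6 [LOAD]
14. CAS T1 → mem=7 r[T1]=6 [OK]
15. LOAD T1 → mem=7 r[T1]=7 [LOAD]
16. CAS T1 → mem=8 r[T1]=7 [OK]
17. LOAD T1 → mem=8 r[T1]=8 [LOAD]
18. CAS T1 → mem=9 r[T1]=8 [OK]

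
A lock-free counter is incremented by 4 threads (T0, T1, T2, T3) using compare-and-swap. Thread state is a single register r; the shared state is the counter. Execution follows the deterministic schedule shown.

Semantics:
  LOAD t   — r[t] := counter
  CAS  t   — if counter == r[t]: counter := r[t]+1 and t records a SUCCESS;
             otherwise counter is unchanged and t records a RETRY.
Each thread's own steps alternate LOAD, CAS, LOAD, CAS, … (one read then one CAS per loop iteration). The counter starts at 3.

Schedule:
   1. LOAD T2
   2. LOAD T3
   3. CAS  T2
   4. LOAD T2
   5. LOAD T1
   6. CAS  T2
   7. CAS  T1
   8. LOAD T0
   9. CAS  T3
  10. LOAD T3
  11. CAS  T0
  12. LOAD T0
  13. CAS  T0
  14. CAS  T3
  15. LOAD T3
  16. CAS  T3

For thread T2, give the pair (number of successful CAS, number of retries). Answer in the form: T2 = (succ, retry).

T2 = (2, 0)

[1] T2.load  rd  (counter 3, T2.r 3)
[2] T3.load  rd  (counter 3, T3.r 3)
[3] T2.cas  hit  (counter 4, T2.r 3)
[4] T2.load  rd  (counter 4, T2.r 4)
[5] T1.load  rd  (counter 4, T1.r 4)
[6] T2.cas  hit  (counter 5, T2.r 4)
[7] T1.cas  miss  (counter 5, T1.r 4)
[8] T0.load  rd  (counter 5, T0.r 5)
[9] T3.cas  miss  (counter 5, T3.r 3)
[10] T3.load  rd  (counter 5, T3.r 5)
[11] T0.cas  hit  (counter 6, T0.r 5)
[12] T0.load  rd  (counter 6, T0.r 6)
[13] T0.cas  hit  (counter 7, T0.r 6)
[14] T3.cas  miss  (counter 7, T3.r 5)
[15] T3.load  rd  (counter 7, T3.r 7)
[16] T3.cas  hit  (counter 8, T3.r 7)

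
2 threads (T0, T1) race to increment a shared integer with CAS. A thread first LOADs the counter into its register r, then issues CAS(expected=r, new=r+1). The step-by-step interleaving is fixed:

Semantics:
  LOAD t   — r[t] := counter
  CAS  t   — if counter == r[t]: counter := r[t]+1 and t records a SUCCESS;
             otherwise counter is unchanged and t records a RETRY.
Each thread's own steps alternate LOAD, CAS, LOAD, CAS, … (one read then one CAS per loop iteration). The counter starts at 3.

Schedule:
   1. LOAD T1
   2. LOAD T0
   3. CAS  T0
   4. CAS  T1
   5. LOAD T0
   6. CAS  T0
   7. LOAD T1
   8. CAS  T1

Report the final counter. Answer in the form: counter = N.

1. LOAD T1 → mem=3 r[T1]=3 [LOAD]
2. LOAD T0 → mem=3 r[T0]=3 [LOAD]
3. CAS T0 → mem=4 r[T0]=3 [OK]
4. CAS T1 → mem=4 r[T1]=3 [RETRY]
5. LOAD T0 → mem=4 r[T0]=4 [LOAD]
6. CAS T0 → mem=5 r[T0]=4 [OK]
7. LOAD T1 → mem=5 r[T1]=5 [LOAD]
8. CAS T1 → mem=6 r[T1]=5 [OK]

counter = 6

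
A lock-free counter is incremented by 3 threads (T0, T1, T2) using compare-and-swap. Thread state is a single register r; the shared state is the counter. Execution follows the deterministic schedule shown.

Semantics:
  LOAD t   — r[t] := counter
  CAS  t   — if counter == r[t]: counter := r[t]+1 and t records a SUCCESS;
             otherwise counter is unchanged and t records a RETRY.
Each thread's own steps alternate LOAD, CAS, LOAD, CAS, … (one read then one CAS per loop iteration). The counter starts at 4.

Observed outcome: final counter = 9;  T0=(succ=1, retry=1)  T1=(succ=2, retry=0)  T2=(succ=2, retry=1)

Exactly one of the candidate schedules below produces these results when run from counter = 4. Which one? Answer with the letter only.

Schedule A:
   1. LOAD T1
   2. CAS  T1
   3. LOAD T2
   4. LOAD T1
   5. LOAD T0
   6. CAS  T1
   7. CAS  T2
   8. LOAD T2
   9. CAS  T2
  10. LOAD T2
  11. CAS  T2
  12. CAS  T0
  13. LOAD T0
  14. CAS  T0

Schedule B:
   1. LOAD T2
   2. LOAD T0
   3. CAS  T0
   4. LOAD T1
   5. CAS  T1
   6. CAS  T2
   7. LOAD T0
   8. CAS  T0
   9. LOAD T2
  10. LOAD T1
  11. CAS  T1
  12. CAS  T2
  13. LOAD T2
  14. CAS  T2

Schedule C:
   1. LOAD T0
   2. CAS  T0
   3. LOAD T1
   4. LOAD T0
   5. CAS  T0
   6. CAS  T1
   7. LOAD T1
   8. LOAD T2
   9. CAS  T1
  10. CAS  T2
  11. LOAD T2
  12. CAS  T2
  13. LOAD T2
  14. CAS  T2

A

Tracing schedule A:
[1] T1.load  rd  (counter 4, T1.r 4)
[2] T1.cas  hit  (counter 5, T1.r 4)
[3] T2.load  rd  (counter 5, T2.r 5)
[4] T1.load  rd  (counter 5, T1.r 5)
[5] T0.load  rd  (counter 5, T0.r 5)
[6] T1.cas  hit  (counter 6, T1.r 5)
[7] T2.cas  miss  (counter 6, T2.r 5)
[8] T2.load  rd  (counter 6, T2.r 6)
[9] T2.cas  hit  (counter 7, T2.r 6)
[10] T2.load  rd  (counter 7, T2.r 7)
[11] T2.cas  hit  (counter 8, T2.r 7)
[12] T0.cas  miss  (counter 8, T0.r 5)
[13] T0.load  rd  (counter 8, T0.r 8)
[14] T0.cas  hit  (counter 9, T0.r 8)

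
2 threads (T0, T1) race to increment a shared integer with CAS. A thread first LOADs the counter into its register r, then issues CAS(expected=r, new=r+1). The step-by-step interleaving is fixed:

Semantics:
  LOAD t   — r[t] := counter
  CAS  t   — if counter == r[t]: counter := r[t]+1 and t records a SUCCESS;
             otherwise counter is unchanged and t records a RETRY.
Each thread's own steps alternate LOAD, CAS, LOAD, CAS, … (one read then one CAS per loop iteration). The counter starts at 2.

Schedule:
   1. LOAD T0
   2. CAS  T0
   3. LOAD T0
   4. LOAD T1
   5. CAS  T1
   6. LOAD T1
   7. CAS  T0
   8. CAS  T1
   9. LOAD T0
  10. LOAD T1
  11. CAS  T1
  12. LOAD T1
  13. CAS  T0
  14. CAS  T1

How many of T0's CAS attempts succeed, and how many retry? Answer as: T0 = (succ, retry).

[1] T0.load  rd  (counter 2, T0.r 2)
[2] T0.cas  hit  (counter 3, T0.r 2)
[3] T0.load  rd  (counter 3, T0.r 3)
[4] T1.load  rd  (counter 3, T1.r 3)
[5] T1.cas  hit  (counter 4, T1.r 3)
[6] T1.load  rd  (counter 4, T1.r 4)
[7] T0.cas  miss  (counter 4, T0.r 3)
[8] T1.cas  hit  (counter 5, T1.r 4)
[9] T0.load  rd  (counter 5, T0.r 5)
[10] T1.load  rd  (counter 5, T1.r 5)
[11] T1.cas  hit  (counter 6, T1.r 5)
[12] T1.load  rd  (counter 6, T1.r 6)
[13] T0.cas  miss  (counter 6, T0.r 5)
[14] T1.cas  hit  (counter 7, T1.r 6)

T0 = (1, 2)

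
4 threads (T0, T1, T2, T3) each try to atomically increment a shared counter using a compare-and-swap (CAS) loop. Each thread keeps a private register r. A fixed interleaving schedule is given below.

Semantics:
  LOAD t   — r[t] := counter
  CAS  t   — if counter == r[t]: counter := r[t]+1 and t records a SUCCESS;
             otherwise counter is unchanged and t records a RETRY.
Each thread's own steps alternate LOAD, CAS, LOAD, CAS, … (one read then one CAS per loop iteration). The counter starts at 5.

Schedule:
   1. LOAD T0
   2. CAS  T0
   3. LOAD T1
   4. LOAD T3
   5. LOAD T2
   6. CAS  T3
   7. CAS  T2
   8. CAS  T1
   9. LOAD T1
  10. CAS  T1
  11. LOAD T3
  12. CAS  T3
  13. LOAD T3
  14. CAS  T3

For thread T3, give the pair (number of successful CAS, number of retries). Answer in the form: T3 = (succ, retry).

T3 = (3, 0)

[1] T0.load  rd  (counter 5, T0.r 5)
[2] T0.cas  hit  (counter 6, T0.r 5)
[3] T1.load  rd  (counter 6, T1.r 6)
[4] T3.load  rd  (counter 6, T3.r 6)
[5] T2.load  rd  (counter 6, T2.r 6)
[6] T3.cas  hit  (counter 7, T3.r 6)
[7] T2.cas  miss  (counter 7, T2.r 6)
[8] T1.cas  miss  (counter 7, T1.r 6)
[9] T1.load  rd  (counter 7, T1.r 7)
[10] T1.cas  hit  (counter 8, T1.r 7)
[11] T3.load  rd  (counter 8, T3.r 8)
[12] T3.cas  hit  (counter 9, T3.r 8)
[13] T3.load  rd  (counter 9, T3.r 9)
[14] T3.cas  hit  (counter 10, T3.r 9)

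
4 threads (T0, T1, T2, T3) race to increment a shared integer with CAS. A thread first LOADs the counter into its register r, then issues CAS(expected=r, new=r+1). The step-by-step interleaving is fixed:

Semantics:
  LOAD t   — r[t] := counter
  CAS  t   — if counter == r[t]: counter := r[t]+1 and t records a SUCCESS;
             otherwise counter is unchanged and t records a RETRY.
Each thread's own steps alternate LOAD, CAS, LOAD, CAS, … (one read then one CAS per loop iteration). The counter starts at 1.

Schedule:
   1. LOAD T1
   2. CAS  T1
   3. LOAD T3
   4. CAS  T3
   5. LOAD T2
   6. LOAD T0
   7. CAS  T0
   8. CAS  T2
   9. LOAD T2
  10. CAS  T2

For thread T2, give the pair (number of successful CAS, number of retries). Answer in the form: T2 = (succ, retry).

T1 LOAD — after: cnt=1, r=1 — load
T1 CAS — after: cnt=2, r=1 — ok
T3 LOAD — after: cnt=2, r=2 — load
T3 CAS — after: cnt=3, r=2 — ok
T2 LOAD — after: cnt=3, r=3 — load
T0 LOAD — after: cnt=3, r=3 — load
T0 CAS — after: cnt=4, r=3 — ok
T2 CAS — after: cnt=4, r=3 — retry
T2 LOAD — after: cnt=4, r=4 — load
T2 CAS — after: cnt=5, r=4 — ok

T2 = (1, 1)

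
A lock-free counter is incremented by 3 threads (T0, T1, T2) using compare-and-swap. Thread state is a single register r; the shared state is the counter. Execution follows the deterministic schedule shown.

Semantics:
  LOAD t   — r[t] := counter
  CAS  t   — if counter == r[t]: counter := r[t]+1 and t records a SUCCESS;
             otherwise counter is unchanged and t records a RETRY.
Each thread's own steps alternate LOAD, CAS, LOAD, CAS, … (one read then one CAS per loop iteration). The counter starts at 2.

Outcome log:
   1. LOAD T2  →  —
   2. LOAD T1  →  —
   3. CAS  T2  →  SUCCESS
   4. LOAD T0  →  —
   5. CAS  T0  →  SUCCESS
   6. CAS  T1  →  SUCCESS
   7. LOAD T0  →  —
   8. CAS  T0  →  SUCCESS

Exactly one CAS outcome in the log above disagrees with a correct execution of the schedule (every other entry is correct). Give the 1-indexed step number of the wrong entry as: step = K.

step = 6

Re-executing:
1. LOAD T2 → mem=2 r[T2]=2 [LOAD]
2. LOAD T1 → mem=2 r[T1]=2 [LOAD]
3. CAS T2 → mem=3 r[T2]=2 [OK]
4. LOAD T0 → mem=3 r[T0]=3 [LOAD]
5. CAS T0 → mem=4 r[T0]=3 [OK]
6. CAS T1 → mem=4 r[T1]=2 [RETRY]
7. LOAD T0 → mem=4 r[T0]=4 [LOAD]
8. CAS T0 → mem=5 r[T0]=4 [OK]
Mismatch at 6.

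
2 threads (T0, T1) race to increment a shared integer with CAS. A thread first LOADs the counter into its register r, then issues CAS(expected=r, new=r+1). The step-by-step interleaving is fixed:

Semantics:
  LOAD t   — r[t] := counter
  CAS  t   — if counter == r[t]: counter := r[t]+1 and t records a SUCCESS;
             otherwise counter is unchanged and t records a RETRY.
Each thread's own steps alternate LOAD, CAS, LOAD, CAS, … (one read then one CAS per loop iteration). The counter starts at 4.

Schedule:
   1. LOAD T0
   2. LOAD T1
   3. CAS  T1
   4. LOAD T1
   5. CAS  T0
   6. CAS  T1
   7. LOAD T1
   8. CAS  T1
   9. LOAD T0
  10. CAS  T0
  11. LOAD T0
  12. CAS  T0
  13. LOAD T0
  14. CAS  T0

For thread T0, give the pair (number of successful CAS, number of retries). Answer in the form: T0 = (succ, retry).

T0 = (3, 1)

[1] T0.load  rd  (counter 4, T0.r 4)
[2] T1.load  rd  (counter 4, T1.r 4)
[3] T1.cas  hit  (counter 5, T1.r 4)
[4] T1.load  rd  (counter 5, T1.r 5)
[5] T0.cas  miss  (counter 5, T0.r 4)
[6] T1.cas  hit  (counter 6, T1.r 5)
[7] T1.load  rd  (counter 6, T1.r 6)
[8] T1.cas  hit  (counter 7, T1.r 6)
[9] T0.load  rd  (counter 7, T0.r 7)
[10] T0.cas  hit  (counter 8, T0.r 7)
[11] T0.load  rd  (counter 8, T0.r 8)
[12] T0.cas  hit  (counter 9, T0.r 8)
[13] T0.load  rd  (counter 9, T0.r 9)
[14] T0.cas  hit  (counter 10, T0.r 9)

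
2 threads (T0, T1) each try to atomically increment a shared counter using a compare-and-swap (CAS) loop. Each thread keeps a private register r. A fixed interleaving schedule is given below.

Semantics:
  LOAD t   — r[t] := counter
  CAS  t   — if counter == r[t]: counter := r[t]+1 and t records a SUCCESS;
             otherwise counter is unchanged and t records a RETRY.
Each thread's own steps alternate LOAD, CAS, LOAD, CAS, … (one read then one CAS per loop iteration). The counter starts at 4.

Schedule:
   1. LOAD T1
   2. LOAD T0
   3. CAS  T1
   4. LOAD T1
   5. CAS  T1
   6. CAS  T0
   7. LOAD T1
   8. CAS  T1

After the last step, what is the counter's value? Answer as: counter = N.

counter = 7

1. LOAD T1 → mem=4 r[T1]=4 [LOAD]
2. LOAD T0 → mem=4 r[T0]=4 [LOAD]
3. CAS T1 → mem=5 r[T1]=4 [OK]
4. LOAD T1 → mem=5 r[T1]=5 [LOAD]
5. CAS T1 → mem=6 r[T1]=5 [OK]
6. CAS T0 → mem=6 r[T0]=4 [RETRY]
7. LOAD T1 → mem=6 r[T1]=6 [LOAD]
8. CAS T1 → mem=7 r[T1]=6 [OK]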